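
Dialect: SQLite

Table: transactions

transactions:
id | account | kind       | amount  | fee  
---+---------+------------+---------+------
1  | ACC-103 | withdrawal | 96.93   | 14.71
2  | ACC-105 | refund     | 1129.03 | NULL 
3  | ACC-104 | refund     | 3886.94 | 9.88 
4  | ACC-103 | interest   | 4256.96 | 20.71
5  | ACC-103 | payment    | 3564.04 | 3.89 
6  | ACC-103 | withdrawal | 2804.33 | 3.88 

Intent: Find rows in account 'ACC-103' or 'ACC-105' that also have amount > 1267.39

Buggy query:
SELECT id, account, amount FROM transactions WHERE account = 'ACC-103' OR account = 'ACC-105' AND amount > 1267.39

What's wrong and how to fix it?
Bug: Without parentheses, AND is evaluated before OR, so the amount filter only applies to the 'ACC-105' branch

Fix: Group the OR with parentheses (or use IN), then AND the threshold

Corrected query:
SELECT id, account, amount FROM transactions WHERE (account = 'ACC-103' OR account = 'ACC-105') AND amount > 1267.39

Result:
id | account | amount 
---+---------+--------
4  | ACC-103 | 4256.96
5  | ACC-103 | 3564.04
6  | ACC-103 | 2804.33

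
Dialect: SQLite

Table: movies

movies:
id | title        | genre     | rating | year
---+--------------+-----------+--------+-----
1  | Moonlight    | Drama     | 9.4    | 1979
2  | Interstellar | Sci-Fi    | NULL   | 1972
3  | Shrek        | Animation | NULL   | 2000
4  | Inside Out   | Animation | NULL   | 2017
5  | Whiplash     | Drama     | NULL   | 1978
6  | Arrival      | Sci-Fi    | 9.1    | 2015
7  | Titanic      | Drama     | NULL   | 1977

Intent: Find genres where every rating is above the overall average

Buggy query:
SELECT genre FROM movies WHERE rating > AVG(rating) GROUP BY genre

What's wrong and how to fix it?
Bug: AVG() is an aggregate; it can't sit directly in WHERE

Fix: Compute the overall average in a scalar subquery and compare each group's MIN against it in HAVING

Corrected query:
SELECT genre FROM movies GROUP BY genre HAVING MIN(rating) > (SELECT AVG(rating) FROM movies)

Result:
genre
-----
Drama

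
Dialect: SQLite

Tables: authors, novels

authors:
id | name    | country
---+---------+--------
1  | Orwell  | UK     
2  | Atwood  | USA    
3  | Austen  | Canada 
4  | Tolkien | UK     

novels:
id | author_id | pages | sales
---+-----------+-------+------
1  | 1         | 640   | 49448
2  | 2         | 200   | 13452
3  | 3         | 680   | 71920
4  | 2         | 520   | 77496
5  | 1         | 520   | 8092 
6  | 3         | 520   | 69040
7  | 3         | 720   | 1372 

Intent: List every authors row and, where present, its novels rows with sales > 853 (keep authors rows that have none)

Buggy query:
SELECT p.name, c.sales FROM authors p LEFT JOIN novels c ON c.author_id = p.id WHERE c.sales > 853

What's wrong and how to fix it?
Bug: A WHERE condition on the right-hand table after LEFT JOIN drops unmatched parents

Fix: Move the right-table condition into the ON clause so unmatched parents are kept

Corrected query:
SELECT p.name, c.sales FROM authors p LEFT JOIN novels c ON c.author_id = p.id AND c.sales > 853

Result:
name    | sales
--------+------
Orwell  | 8092 
Orwell  | 49448
Atwood  | 13452
Atwood  | 77496
Austen  | 1372 
Austen  | 69040
Austen  | 71920
Tolkien | NULL 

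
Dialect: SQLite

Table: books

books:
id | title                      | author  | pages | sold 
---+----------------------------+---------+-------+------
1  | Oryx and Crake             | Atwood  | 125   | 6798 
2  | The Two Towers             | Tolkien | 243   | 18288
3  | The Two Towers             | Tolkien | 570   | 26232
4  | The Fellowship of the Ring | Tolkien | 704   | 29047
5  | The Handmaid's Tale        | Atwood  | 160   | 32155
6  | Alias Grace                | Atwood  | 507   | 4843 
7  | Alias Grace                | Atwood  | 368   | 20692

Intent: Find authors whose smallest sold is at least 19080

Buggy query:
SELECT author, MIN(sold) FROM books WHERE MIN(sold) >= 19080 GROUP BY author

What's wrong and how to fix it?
Bug: MIN() in WHERE is a misuse of aggregate

Fix: Replace WHERE with HAVING after the GROUP BY

Corrected query:
SELECT author, MIN(sold) FROM books GROUP BY author HAVING MIN(sold) >= 19080

Result:
(no rows)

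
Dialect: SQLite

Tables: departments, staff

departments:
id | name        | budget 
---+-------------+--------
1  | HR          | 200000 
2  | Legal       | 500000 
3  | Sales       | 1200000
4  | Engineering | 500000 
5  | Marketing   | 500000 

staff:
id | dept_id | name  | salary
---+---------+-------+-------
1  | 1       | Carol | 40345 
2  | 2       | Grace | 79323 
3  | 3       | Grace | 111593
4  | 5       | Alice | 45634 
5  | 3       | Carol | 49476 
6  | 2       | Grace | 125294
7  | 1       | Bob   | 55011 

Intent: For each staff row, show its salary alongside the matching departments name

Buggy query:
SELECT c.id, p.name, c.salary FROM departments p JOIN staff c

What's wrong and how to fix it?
Bug: Missing join condition: each staff row is matched to all departments rows instead of just its own

Fix: Add ON c.dept_id = p.id to the JOIN

Corrected query:
SELECT c.id, p.name, c.salary FROM departments p JOIN staff c ON c.dept_id = p.id

Result:
id | name      | salary
---+-----------+-------
1  | HR        | 40345 
2  | Legal     | 79323 
3  | Sales     | 111593
4  | Marketing | 45634 
5  | Sales     | 49476 
6  | Legal     | 125294
7  | HR        | 55011 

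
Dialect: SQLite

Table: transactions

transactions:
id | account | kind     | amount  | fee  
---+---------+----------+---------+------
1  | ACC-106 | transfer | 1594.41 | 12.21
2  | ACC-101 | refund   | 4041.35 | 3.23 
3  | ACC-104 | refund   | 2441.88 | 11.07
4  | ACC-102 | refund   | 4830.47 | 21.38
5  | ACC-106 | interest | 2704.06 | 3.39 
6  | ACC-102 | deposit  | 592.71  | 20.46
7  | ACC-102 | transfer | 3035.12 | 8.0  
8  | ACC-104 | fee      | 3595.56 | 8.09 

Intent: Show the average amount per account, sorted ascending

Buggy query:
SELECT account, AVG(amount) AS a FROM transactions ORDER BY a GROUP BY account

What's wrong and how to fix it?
Bug: GROUP BY must precede ORDER BY

Fix: Move ORDER BY to the end, after GROUP BY

Corrected query:
SELECT account, AVG(amount) AS a FROM transactions GROUP BY account ORDER BY a

Result:
account | a          
--------+------------
ACC-106 | 2149.235   
ACC-102 | 2819.433333
ACC-104 | 3018.72    
ACC-101 | 4041.35    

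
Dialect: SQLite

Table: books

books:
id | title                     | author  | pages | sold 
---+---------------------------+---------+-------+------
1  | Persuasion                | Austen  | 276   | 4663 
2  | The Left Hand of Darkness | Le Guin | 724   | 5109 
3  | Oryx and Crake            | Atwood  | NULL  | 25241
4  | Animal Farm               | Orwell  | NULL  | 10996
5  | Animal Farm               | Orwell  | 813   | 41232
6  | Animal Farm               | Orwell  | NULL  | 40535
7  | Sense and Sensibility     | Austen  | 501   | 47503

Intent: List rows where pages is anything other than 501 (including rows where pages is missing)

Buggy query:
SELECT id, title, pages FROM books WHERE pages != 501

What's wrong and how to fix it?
Bug: 'pages != 501' is unknown when pages is NULL, so NULL rows are silently excluded

Fix: Add an explicit OR pages IS NULL to include the missing-value rows

Corrected query:
SELECT id, title, pages FROM books WHERE pages != 501 OR pages IS NULL

Result:
id | title                     | pages
---+---------------------------+------
1  | Persuasion                | 276  
2  | The Left Hand of Darkness | 724  
3  | Oryx and Crake            | NULL 
4  | Animal Farm               | NULL 
5  | Animal Farm               | 813  
6  | Animal Farm               | NULL 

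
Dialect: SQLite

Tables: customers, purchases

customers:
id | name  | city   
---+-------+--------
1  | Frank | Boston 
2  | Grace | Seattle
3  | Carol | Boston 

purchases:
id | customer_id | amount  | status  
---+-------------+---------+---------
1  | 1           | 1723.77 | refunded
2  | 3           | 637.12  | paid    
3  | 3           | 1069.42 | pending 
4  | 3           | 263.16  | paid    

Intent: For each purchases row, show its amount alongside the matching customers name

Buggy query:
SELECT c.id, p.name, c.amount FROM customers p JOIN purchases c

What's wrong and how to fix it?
Bug: JOIN with no ON clause produces a cartesian product; every purchases row pairs with every customers row

Fix: Add ON c.customer_id = p.id to the JOIN

Corrected query:
SELECT c.id, p.name, c.amount FROM customers p JOIN purchases c ON c.customer_id = p.id

Result:
id | name  | amount 
---+-------+--------
1  | Frank | 1723.77
2  | Carol | 637.12 
3  | Carol | 1069.42
4  | Carol | 263.16 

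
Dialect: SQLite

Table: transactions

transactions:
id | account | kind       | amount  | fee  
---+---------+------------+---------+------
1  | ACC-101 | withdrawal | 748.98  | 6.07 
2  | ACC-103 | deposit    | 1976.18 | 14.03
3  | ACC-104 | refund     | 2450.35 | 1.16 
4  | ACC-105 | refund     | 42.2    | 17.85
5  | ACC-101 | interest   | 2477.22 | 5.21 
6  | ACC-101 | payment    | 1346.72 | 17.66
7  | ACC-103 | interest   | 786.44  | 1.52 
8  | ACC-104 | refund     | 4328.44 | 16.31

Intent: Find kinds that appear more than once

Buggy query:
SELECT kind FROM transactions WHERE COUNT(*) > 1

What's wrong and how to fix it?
Bug: COUNT(*) is an aggregate and cannot be used in WHERE

Fix: GROUP BY kind, then filter groups with HAVING COUNT(*) > 1

Corrected query:
SELECT kind FROM transactions GROUP BY kind HAVING COUNT(*) > 1

Result:
kind    
--------
interest
refund  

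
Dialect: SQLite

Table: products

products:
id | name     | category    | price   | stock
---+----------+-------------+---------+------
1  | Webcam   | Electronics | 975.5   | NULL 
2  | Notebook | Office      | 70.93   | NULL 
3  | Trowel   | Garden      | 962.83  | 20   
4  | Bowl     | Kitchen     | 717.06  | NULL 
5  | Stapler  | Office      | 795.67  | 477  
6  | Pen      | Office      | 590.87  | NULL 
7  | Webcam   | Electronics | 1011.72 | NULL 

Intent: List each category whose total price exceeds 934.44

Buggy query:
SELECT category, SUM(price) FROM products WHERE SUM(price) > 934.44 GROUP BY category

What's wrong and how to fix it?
Bug: WHERE runs before GROUP BY, so aggregates aren't available there

Fix: Move the aggregate condition to a HAVING clause

Corrected query:
SELECT category, SUM(price) FROM products GROUP BY category HAVING SUM(price) > 934.44

Result:
category    | SUM(price)
------------+-----------
Electronics | 1987.22   
Garden      | 962.83    
Office      | 1457.47   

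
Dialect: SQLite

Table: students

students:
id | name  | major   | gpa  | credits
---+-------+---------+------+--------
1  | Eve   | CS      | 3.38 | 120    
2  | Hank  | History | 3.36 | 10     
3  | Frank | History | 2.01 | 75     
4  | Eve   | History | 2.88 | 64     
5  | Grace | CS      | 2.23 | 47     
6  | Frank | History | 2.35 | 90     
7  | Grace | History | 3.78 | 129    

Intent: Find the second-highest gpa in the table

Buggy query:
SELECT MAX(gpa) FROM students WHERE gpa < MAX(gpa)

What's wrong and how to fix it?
Bug: The inner MAX is an aggregate inside WHERE, which is not allowed

Fix: Put the inner MAX in a scalar subquery

Corrected query:
SELECT MAX(gpa) FROM students WHERE gpa < (SELECT MAX(gpa) FROM students)

Result:
MAX(gpa)
--------
3.38    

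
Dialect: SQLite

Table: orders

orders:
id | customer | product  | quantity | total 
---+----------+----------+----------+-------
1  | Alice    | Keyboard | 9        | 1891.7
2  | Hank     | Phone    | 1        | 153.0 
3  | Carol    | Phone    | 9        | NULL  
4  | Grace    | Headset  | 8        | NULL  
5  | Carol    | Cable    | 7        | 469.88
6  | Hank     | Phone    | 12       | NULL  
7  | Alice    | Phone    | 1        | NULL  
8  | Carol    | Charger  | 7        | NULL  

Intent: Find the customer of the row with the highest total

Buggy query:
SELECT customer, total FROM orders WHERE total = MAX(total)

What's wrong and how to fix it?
Bug: MAX(total) is an aggregate and cannot be used directly in WHERE

Fix: Wrap MAX in a scalar subquery so WHERE compares against a single value

Corrected query:
SELECT customer, total FROM orders WHERE total = (SELECT MAX(total) FROM orders)

Result:
customer | total 
---------+-------
Alice    | 1891.7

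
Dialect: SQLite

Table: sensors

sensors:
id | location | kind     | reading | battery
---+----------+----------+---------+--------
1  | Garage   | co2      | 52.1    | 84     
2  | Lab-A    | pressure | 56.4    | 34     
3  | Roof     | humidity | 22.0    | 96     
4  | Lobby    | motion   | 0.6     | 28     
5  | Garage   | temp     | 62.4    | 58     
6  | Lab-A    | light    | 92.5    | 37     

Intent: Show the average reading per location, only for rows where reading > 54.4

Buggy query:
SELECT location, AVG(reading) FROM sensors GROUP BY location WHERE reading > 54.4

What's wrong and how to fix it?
Bug: WHERE cannot follow GROUP BY

Fix: Place WHERE between FROM and GROUP BY

Corrected query:
SELECT location, AVG(reading) FROM sensors WHERE reading > 54.4 GROUP BY location

Result:
location | AVG(reading)
---------+-------------
Garage   | 62.4        
Lab-A    | 74.45       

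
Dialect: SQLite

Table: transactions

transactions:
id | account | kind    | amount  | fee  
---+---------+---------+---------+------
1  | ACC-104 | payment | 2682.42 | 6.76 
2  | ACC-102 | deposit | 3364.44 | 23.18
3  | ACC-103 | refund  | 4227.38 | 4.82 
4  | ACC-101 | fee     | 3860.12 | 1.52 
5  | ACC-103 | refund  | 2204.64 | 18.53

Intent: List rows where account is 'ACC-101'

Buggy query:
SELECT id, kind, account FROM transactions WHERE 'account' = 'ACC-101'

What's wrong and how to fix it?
Bug: 'account' in single quotes is a string literal, not the column; the comparison is literal-vs-literal and never true

Fix: Reference the column as account without single quotes

Corrected query:
SELECT id, kind, account FROM transactions WHERE account = 'ACC-101'

Result:
id | kind | account
---+------+--------
4  | fee  | ACC-101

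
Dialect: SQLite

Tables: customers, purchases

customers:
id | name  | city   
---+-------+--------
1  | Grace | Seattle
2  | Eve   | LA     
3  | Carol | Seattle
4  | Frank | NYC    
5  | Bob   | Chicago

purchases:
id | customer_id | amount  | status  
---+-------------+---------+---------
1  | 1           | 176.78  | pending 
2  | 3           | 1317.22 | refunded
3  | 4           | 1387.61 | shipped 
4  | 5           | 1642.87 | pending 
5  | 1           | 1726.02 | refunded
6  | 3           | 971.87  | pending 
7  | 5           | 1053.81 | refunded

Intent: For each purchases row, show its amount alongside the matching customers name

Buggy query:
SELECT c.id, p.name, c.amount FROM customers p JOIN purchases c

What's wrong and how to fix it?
Bug: Missing join condition: each purchases row is matched to all customers rows instead of just its own

Fix: Specify the join condition linking the foreign key to the parent id

Corrected query:
SELECT c.id, p.name, c.amount FROM customers p JOIN purchases c ON c.customer_id = p.id

Result:
id | name  | amount 
---+-------+--------
1  | Grace | 176.78 
2  | Carol | 1317.22
3  | Frank | 1387.61
4  | Bob   | 1642.87
5  | Grace | 1726.02
6  | Carol | 971.87 
7  | Bob   | 1053.81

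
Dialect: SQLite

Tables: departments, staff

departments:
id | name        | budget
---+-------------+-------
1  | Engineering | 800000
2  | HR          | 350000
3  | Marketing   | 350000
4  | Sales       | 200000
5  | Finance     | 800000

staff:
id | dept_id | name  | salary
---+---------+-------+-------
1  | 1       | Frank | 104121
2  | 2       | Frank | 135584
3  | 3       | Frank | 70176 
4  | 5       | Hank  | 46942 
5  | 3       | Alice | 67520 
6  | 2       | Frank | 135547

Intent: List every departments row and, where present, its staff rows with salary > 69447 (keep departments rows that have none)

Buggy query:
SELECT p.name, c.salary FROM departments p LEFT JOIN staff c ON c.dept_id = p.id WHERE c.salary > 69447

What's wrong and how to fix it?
Bug: A WHERE condition on the right-hand table after LEFT JOIN drops unmatched parents

Fix: Put 'c.salary > 69447' in the JOIN's ON clause instead of WHERE

Corrected query:
SELECT p.name, c.salary FROM departments p LEFT JOIN staff c ON c.dept_id = p.id AND c.salary > 69447

Result:
name        | salary
------------+-------
Engineering | 104121
HR          | 135547
HR          | 135584
Marketing   | 70176 
Sales       | NULL  
Finance     | NULL  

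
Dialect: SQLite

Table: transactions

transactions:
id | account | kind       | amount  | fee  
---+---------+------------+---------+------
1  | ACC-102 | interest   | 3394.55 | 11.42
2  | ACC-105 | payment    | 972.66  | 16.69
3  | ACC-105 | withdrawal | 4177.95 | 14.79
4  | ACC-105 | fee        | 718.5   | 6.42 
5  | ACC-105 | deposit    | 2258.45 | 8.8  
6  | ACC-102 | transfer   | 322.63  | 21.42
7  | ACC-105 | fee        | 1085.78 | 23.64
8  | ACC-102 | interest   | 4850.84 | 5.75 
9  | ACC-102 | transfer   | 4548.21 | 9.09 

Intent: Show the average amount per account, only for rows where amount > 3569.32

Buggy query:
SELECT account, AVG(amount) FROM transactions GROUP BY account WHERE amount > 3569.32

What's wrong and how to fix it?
Bug: WHERE cannot follow GROUP BY

Fix: Move the WHERE clause before GROUP BY

Corrected query:
SELECT account, AVG(amount) FROM transactions WHERE amount > 3569.32 GROUP BY account

Result:
account | AVG(amount)
--------+------------
ACC-102 | 4699.525   
ACC-105 | 4177.95    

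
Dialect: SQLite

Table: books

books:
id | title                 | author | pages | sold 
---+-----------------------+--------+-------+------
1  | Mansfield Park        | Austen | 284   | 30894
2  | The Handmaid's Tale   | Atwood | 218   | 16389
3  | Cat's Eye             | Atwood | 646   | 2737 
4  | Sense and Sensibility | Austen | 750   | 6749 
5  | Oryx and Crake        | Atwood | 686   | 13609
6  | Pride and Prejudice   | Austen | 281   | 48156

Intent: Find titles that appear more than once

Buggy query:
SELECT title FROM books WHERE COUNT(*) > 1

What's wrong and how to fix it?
Bug: WHERE can't reference COUNT(*); aggregates are computed after WHERE

Fix: Group first, then use HAVING for the count condition

Corrected query:
SELECT title FROM books GROUP BY title HAVING COUNT(*) > 1

Result:
(no rows)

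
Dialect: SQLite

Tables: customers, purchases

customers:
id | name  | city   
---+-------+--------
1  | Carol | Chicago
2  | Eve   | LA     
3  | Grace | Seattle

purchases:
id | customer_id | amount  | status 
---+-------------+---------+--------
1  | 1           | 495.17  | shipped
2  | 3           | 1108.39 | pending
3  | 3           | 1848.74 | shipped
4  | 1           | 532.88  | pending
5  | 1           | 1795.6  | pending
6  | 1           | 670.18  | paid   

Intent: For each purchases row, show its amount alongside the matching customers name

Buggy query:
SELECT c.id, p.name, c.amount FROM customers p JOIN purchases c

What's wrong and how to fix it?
Bug: JOIN with no ON clause produces a cartesian product; every purchases row pairs with every customers row

Fix: Specify the join condition linking the foreign key to the parent id

Corrected query:
SELECT c.id, p.name, c.amount FROM customers p JOIN purchases c ON c.customer_id = p.id

Result:
id | name  | amount 
---+-------+--------
1  | Carol | 495.17 
2  | Grace | 1108.39
3  | Grace | 1848.74
4  | Carol | 532.88 
5  | Carol | 1795.6 
6  | Carol | 670.18 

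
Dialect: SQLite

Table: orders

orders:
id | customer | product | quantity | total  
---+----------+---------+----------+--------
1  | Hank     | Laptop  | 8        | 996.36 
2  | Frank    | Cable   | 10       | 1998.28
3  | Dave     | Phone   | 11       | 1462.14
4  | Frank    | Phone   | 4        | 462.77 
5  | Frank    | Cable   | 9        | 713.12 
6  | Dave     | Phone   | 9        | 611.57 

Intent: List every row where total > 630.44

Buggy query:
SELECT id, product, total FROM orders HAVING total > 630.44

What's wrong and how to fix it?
Bug: This is a non-aggregate query (no GROUP BY, no aggregates), so in SQLite the HAVING clause is invalid here; a row-level condition belongs in WHERE

Fix: Use WHERE for row-level filtering

Corrected query:
SELECT id, product, total FROM orders WHERE total > 630.44

Result:
id | product | total  
---+---------+--------
1  | Laptop  | 996.36 
2  | Cable   | 1998.28
3  | Phone   | 1462.14
5  | Cable   | 713.12 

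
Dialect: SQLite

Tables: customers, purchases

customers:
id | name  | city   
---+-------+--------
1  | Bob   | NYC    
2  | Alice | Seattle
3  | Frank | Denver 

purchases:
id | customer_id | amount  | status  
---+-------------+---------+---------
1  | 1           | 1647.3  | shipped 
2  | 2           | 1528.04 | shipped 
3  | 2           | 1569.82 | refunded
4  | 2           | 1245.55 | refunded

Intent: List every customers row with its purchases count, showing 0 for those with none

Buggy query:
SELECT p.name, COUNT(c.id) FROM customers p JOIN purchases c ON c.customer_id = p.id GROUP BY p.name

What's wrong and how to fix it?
Bug: An inner join excludes parents with zero children

Fix: Switch to LEFT JOIN to retain unmatched parent rows

Corrected query:
SELECT p.name, COUNT(c.id) FROM customers p LEFT JOIN purchases c ON c.customer_id = p.id GROUP BY p.name

Result:
name  | COUNT(c.id)
------+------------
Alice | 3          
Bob   | 1          
Frank | 0          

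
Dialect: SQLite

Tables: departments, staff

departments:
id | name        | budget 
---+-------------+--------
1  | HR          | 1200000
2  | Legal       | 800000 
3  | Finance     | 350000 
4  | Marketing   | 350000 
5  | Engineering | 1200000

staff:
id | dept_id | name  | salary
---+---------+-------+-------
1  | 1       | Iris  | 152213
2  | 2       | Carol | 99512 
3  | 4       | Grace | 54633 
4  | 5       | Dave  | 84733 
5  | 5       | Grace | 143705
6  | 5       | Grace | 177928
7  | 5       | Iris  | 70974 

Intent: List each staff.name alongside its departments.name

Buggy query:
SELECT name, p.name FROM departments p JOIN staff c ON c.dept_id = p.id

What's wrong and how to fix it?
Bug: Both tables have a 'name' column; the unqualified reference is ambiguous

Fix: Qualify the column with its table alias (c.name)

Corrected query:
SELECT c.name, p.name FROM departments p JOIN staff c ON c.dept_id = p.id

Result:
name  | name       
------+------------
Iris  | HR         
Carol | Legal      
Grace | Marketing  
Dave  | Engineering
Grace | Engineering
Grace | Engineering
Iris  | Engineering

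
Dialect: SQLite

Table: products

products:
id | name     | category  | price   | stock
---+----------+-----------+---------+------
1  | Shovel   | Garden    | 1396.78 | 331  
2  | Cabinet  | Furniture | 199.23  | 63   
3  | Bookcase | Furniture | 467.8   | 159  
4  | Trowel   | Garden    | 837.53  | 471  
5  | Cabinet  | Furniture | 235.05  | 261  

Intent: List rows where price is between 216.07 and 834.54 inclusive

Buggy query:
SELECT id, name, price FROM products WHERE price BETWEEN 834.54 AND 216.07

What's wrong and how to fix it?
Bug: BETWEEN expects the lower bound first; with 834.54 AND 216.07 the range is empty

Fix: Write BETWEEN 216.07 AND 834.54

Corrected query:
SELECT id, name, price FROM products WHERE price BETWEEN 216.07 AND 834.54

Result:
id | name     | price 
---+----------+-------
3  | Bookcase | 467.8 
5  | Cabinet  | 235.05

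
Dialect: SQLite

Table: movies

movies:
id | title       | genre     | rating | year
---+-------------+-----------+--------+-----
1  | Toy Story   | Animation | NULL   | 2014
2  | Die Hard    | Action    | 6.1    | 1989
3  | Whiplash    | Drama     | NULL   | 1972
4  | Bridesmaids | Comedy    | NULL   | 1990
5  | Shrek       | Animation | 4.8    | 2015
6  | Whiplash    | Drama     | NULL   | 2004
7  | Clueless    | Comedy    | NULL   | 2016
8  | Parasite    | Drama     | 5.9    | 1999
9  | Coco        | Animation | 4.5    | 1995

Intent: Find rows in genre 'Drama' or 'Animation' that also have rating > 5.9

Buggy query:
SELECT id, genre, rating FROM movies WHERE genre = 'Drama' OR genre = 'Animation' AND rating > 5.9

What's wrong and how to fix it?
Bug: Without parentheses, AND is evaluated before OR, so the rating filter only applies to the 'Animation' branch

Fix: Add parentheses around the OR so the AND applies to both alternatives

Corrected query:
SELECT id, genre, rating FROM movies WHERE (genre = 'Drama' OR genre = 'Animation') AND rating > 5.9

Result:
(no rows)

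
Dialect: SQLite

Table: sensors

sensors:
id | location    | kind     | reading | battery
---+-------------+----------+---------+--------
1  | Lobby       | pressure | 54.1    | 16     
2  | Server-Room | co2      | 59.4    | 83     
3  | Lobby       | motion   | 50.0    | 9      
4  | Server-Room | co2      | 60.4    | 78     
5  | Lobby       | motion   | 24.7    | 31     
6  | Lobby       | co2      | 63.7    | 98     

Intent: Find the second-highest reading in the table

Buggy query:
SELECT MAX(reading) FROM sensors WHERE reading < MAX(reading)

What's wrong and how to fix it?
Bug: The inner MAX is an aggregate inside WHERE, which is not allowed

Fix: Put the inner MAX in a scalar subquery

Corrected query:
SELECT MAX(reading) FROM sensors WHERE reading < (SELECT MAX(reading) FROM sensors)

Result:
MAX(reading)
------------
60.4        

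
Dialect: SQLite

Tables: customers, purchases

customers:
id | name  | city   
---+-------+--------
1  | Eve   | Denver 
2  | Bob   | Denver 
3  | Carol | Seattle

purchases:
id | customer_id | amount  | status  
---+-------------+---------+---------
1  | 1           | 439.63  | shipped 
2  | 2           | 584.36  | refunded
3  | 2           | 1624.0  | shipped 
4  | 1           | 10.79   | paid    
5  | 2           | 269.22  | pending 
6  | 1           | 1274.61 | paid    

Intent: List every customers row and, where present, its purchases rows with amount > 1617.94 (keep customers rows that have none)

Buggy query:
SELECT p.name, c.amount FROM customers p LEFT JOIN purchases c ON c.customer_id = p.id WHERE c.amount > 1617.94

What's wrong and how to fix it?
Bug: Filtering c.amount in WHERE discards the NULL rows produced by LEFT JOIN, turning it into an inner join

Fix: Put 'c.amount > 1617.94' in the JOIN's ON clause instead of WHERE

Corrected query:
SELECT p.name, c.amount FROM customers p LEFT JOIN purchases c ON c.customer_id = p.id AND c.amount > 1617.94

Result:
name  | amount
------+-------
Eve   | NULL  
Bob   | 1624  
Carol | NULL  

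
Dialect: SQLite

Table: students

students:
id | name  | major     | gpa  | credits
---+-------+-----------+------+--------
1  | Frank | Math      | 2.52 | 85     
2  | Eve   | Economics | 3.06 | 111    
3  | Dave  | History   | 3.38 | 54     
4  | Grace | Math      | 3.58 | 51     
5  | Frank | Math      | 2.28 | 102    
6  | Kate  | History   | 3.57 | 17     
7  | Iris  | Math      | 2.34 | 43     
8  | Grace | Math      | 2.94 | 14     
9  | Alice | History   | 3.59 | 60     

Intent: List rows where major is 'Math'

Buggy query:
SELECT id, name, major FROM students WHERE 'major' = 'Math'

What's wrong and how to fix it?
Bug: 'major' in single quotes is a string literal, not the column; the comparison is literal-vs-literal and never true

Fix: Reference the column as major without single quotes

Corrected query:
SELECT id, name, major FROM students WHERE major = 'Math'

Result:
id | name  | major
---+-------+------
1  | Frank | Math 
4  | Grace | Math 
5  | Frank | Math 
7  | Iris  | Math 
8  | Grace | Math 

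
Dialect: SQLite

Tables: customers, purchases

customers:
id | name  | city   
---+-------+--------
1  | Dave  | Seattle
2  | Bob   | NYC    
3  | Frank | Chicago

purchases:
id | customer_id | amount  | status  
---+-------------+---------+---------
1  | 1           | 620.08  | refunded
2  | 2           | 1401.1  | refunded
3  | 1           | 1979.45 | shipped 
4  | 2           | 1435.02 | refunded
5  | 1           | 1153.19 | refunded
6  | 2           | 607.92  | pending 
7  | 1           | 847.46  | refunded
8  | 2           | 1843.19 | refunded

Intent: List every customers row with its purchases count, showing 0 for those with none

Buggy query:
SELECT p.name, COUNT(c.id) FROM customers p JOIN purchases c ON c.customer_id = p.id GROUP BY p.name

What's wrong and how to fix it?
Bug: An inner join excludes parents with zero children

Fix: Use LEFT JOIN so parents without children still appear (COUNT(c.id) gives 0)

Corrected query:
SELECT p.name, COUNT(c.id) FROM customers p LEFT JOIN purchases c ON c.customer_id = p.id GROUP BY p.name

Result:
name  | COUNT(c.id)
------+------------
Bob   | 4          
Dave  | 4          
Frank | 0          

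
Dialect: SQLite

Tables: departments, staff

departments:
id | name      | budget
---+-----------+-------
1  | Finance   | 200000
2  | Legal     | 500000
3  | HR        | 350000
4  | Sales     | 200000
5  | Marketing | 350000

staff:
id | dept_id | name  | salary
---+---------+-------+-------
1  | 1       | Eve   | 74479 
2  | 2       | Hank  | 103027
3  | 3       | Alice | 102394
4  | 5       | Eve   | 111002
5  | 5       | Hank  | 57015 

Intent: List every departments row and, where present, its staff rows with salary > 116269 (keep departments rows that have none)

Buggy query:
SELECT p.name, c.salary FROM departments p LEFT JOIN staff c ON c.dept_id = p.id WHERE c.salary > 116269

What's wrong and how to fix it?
Bug: A WHERE condition on the right-hand table after LEFT JOIN drops unmatched parents

Fix: Move the right-table condition into the ON clause so unmatched parents are kept

Corrected query:
SELECT p.name, c.salary FROM departments p LEFT JOIN staff c ON c.dept_id = p.id AND c.salary > 116269

Result:
name      | salary
----------+-------
Finance   | NULL  
Legal     | NULL  
HR        | NULL  
Sales     | NULL  
Marketing | NULL  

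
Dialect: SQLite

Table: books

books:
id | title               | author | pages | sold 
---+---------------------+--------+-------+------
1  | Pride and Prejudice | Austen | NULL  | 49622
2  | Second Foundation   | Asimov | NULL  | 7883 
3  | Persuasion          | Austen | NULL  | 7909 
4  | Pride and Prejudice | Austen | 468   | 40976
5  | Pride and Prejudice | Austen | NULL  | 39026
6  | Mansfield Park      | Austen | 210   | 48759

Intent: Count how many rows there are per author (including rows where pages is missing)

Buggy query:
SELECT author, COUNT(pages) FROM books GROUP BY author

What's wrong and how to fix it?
Bug: COUNT(pages) skips NULLs, so groups with missing pages are undercounted

Fix: Use COUNT(*) to count all rows regardless of NULL

Corrected query:
SELECT author, COUNT(*) FROM books GROUP BY author

Result:
author | COUNT(*)
-------+---------
Asimov | 1       
Austen | 5       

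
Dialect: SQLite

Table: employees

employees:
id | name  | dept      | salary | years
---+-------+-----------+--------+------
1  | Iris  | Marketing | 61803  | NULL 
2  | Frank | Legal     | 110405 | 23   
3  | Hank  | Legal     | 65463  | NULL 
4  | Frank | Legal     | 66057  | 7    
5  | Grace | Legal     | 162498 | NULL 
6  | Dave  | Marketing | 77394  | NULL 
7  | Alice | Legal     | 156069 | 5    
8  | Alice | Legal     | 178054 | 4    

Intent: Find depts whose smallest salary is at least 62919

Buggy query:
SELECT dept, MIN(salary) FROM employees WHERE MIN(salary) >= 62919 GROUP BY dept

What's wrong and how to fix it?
Bug: MIN() in WHERE is a misuse of aggregate

Fix: Use HAVING for the per-group MIN condition

Corrected query:
SELECT dept, MIN(salary) FROM employees GROUP BY dept HAVING MIN(salary) >= 62919

Result:
dept  | MIN(salary)
------+------------
Legal | 65463      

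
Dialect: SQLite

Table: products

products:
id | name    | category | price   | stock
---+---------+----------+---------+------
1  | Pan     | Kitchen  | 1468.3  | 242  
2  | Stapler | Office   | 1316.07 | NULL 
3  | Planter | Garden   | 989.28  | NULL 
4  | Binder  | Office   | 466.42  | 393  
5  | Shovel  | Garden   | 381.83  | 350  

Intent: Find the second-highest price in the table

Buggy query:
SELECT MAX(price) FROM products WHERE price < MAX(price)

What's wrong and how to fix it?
Bug: MAX(price) on the right of the comparison is an aggregate-in-WHERE error

Fix: Put the inner MAX in a scalar subquery

Corrected query:
SELECT MAX(price) FROM products WHERE price < (SELECT MAX(price) FROM products)

Result:
MAX(price)
----------
1316.07   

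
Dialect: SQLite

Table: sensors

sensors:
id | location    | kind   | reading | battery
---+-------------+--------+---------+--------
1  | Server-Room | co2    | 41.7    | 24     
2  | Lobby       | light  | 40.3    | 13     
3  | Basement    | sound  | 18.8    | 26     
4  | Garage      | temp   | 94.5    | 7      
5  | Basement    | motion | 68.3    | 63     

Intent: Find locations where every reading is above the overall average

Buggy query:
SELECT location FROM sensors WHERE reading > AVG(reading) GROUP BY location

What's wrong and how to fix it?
Bug: AVG() is an aggregate; it can't sit directly in WHERE

Fix: Use a subquery for AVG and a HAVING MIN(...) filter so the condition holds for every row in the group

Corrected query:
SELECT location FROM sensors GROUP BY location HAVING MIN(reading) > (SELECT AVG(reading) FROM sensors)

Result:
location
--------
Garage  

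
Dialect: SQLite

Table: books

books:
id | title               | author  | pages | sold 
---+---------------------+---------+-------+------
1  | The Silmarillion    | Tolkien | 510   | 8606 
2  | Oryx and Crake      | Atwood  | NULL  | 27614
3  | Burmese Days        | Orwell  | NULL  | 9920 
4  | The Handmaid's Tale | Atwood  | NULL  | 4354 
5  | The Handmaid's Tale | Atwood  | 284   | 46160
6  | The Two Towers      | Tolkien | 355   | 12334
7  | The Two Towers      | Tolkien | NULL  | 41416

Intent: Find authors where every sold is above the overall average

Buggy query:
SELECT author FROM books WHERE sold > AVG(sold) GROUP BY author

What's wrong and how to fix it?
Bug: WHERE evaluates per row before aggregation, so AVG() is unavailable

Fix: Compute the overall average in a scalar subquery and compare each group's MIN against it in HAVING

Corrected query:
SELECT author FROM books GROUP BY author HAVING MIN(sold) > (SELECT AVG(sold) FROM books)

Result:
(no rows)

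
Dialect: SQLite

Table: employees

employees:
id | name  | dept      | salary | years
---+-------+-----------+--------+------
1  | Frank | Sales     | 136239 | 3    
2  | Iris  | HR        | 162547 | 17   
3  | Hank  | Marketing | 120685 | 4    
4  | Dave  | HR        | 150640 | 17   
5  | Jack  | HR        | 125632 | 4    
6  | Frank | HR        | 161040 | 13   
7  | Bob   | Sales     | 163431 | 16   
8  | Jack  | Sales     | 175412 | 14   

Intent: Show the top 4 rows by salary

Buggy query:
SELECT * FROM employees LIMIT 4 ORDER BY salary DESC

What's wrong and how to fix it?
Bug: ORDER BY cannot follow LIMIT; LIMIT is the final clause

Fix: Sort with ORDER BY, then apply LIMIT

Corrected query:
SELECT * FROM employees ORDER BY salary DESC LIMIT 4

Result:
id | name  | dept  | salary | years
---+-------+-------+--------+------
8  | Jack  | Sales | 175412 | 14   
7  | Bob   | Sales | 163431 | 16   
2  | Iris  | HR    | 162547 | 17   
6  | Frank | HR    | 161040 | 13   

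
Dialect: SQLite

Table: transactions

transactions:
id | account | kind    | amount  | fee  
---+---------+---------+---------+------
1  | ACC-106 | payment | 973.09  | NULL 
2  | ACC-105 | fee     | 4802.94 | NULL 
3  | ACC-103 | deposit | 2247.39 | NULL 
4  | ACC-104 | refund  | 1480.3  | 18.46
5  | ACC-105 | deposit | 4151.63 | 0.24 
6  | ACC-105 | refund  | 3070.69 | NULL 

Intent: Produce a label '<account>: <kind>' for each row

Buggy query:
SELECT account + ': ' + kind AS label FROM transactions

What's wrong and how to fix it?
Bug: SQLite uses || for string concatenation; + coerces text to numbers (yielding 0)

Fix: Use the || operator for string concatenation

Corrected query:
SELECT account || ': ' || kind AS label FROM transactions

Result:
label           
----------------
ACC-106: payment
ACC-105: fee    
ACC-103: deposit
ACC-104: refund 
ACC-105: deposit
ACC-105: refund 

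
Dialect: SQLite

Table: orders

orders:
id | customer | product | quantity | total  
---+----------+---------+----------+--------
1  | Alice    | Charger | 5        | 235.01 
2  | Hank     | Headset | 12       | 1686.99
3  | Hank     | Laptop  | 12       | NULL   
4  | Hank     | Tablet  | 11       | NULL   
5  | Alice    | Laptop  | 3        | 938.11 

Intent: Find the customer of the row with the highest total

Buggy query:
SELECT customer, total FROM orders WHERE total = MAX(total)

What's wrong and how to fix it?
Bug: MAX(total) is an aggregate and cannot be used directly in WHERE

Fix: Use a subquery: WHERE total = (SELECT MAX(total) FROM orders)

Corrected query:
SELECT customer, total FROM orders WHERE total = (SELECT MAX(total) FROM orders)

Result:
customer | total  
---------+--------
Hank     | 1686.99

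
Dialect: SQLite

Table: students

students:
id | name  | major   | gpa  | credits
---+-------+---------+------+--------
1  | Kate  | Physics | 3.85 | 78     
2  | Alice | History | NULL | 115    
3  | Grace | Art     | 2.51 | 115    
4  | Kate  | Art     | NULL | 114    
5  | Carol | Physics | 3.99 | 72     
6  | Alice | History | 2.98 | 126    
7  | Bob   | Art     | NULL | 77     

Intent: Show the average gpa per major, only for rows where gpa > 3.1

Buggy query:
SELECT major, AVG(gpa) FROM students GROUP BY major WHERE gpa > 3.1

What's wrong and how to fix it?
Bug: Row-level WHERE must come before GROUP BY in the clause order

Fix: Move the WHERE clause before GROUP BY

Corrected query:
SELECT major, AVG(gpa) FROM students WHERE gpa > 3.1 GROUP BY major

Result:
major   | AVG(gpa)
--------+---------
Physics | 3.92    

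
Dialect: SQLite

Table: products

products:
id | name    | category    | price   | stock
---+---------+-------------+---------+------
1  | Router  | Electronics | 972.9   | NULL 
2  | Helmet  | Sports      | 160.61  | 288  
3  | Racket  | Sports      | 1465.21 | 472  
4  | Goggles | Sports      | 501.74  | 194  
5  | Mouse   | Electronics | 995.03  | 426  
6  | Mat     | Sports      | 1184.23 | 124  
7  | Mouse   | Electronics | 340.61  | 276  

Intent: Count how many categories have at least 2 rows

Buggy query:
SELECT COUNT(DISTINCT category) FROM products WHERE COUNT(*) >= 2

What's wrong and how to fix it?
Bug: WHERE filters individual rows, not groups, so a group-level COUNT is invalid there

Fix: Use a subquery that GROUPs and filters with HAVING, then count its rows

Corrected query:
SELECT COUNT(*) FROM (SELECT category FROM products GROUP BY category HAVING COUNT(*) >= 2)

Result:
COUNT(*)
--------
2       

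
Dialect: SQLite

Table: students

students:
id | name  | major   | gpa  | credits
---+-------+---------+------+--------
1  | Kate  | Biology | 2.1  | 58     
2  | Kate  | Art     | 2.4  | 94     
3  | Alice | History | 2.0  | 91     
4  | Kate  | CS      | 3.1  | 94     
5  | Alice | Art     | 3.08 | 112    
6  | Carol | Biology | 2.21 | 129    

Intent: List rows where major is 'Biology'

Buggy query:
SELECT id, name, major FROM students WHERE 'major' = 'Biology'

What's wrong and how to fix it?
Bug: 'major' in single quotes is a string literal, not the column; the comparison is literal-vs-literal and never true

Fix: Reference the column as major without single quotes

Corrected query:
SELECT id, name, major FROM students WHERE major = 'Biology'

Result:
id | name  | major  
---+-------+--------
1  | Kate  | Biology
6  | Carol | Biology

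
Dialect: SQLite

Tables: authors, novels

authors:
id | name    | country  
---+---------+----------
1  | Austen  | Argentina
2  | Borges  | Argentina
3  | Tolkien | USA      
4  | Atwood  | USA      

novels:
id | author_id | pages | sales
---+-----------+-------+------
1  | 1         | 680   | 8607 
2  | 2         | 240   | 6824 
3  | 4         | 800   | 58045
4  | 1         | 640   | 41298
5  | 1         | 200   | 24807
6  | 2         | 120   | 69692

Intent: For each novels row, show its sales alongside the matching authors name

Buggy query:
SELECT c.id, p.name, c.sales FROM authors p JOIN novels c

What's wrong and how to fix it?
Bug: JOIN with no ON clause produces a cartesian product; every novels row pairs with every authors row

Fix: Add ON c.author_id = p.id to the JOIN

Corrected query:
SELECT c.id, p.name, c.sales FROM authors p JOIN novels c ON c.author_id = p.id

Result:
id | name   | sales
---+--------+------
1  | Austen | 8607 
2  | Borges | 6824 
3  | Atwood | 58045
4  | Austen | 41298
5  | Austen | 24807
6  | Borges | 69692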